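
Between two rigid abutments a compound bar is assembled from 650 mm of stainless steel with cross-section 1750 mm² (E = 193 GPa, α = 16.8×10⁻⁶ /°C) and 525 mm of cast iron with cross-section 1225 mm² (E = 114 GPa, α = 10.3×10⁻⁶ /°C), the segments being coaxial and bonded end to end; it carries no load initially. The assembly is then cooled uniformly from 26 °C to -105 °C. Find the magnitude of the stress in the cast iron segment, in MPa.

σ ≈ 307 MPa (tensile)

With the walls removed the bar would change length by δ_free = Σ αᵢΔT Lᵢ = 16.8×10⁻⁶×131×650 + 10.3×10⁻⁶×131×525 = 2.139 mm.
Since the ends are fixed, an axial force P builds up, equal in every segment, with P · Σ Lᵢ/(AᵢEᵢ) = δ_free.
Σ Lᵢ/(AᵢEᵢ) = 650/(1750×193×10³) + 525/(1225×114×10³) = 5.684×10⁻⁶ mm/N.
P = 2.139 / 5.684×10⁻⁶ = 376300 N = 376.3 kN, tensile.
σ_{cast iron} = P / A = 376300 / 1225 = 307.2 MPa.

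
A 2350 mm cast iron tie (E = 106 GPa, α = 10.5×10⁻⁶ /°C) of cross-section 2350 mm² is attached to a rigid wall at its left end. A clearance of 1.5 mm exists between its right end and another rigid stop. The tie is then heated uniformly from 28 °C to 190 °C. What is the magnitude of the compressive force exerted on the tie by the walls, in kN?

P ≈ 265 kN

Unrestrained expansion: δ_free = αΔT L = 10.5×10⁻⁶ × 162 × 2350 = 3.997 mm.
The gap closes (δ_free > 1.5 mm) and the wall then resists a further 3.997 − 1.5 = 2.497 mm of expansion.
So σ = E(δ_free − g)/L = 106×10³ × 2.497/2350 = 112.6 MPa.
P = σA = 112.6 × 2350 = 264.7 kN.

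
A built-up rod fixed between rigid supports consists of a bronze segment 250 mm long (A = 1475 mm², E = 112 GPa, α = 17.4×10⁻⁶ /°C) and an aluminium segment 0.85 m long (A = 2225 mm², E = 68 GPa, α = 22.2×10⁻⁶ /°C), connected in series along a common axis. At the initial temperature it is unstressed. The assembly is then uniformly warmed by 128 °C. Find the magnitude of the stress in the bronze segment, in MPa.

σ ≈ 283 MPa (compressive)

Free thermal expansion of the whole bar: Σ αᵢΔT Lᵢ = 17.4×10⁻⁶×128×250 + 22.2×10⁻⁶×128×850 = 2.972 mm.
The walls prevent any net length change, so an axial force P (same in every segment) develops. Compatibility: P · Σ Lᵢ/(AᵢEᵢ) = δ_free.
The series flexibility is Σ Lᵢ/(AᵢEᵢ) = 250/(1475×112×10³) + 850/(2225×68×10³) = 7.131×10⁻⁶ mm/N.
So P = 2.972 / 7.131×10⁻⁶ = 416.8 kN, compressive.
σ_{bronze} = P / A = 416800 / 1475 = 282.6 MPa.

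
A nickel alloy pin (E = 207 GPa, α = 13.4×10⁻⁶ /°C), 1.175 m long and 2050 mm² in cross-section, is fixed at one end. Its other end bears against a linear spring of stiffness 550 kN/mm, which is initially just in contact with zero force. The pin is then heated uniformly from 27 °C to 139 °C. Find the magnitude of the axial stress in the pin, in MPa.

If the spring were absent the pin would lengthen by αΔT L = 13.4×10⁻⁶ × 112 × 1175 = 1.763 mm.
Let P be the compressive force at the spring. The pin shortens elastically by PL/(AE) and the spring compresses by P/k; together these equal δ_free.
So P = δ_free / [L/(AE) + 1/k] = 1.763 / [ 1175/(2050×207×10³) + 1/(550×10³) ].
P = 1.763 / 4.587×10⁻⁶ = 384400 N.
σ = P/A = 384400/2050 = 187.5 MPa.

σ ≈ 188 MPa (compressive)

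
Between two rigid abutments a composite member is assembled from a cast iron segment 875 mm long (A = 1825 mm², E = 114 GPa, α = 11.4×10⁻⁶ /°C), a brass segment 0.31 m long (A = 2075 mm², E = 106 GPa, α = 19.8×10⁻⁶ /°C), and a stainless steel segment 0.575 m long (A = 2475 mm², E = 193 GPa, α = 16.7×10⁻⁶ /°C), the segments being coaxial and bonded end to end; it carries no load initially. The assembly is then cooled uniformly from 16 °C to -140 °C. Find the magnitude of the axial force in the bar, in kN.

P ≈ 588 kN (tensile)

With the walls removed the bar would change length by δ_free = Σ αᵢΔT Lᵢ = 11.4×10⁻⁶×156×875 + 19.8×10⁻⁶×156×310 + 16.7×10⁻⁶×156×575 = 4.012 mm.
Since the ends are fixed, an axial force P builds up, equal in every segment, with P · Σ Lᵢ/(AᵢEᵢ) = δ_free.
The series flexibility is Σ Lᵢ/(AᵢEᵢ) = 875/(1825×114×10³) + 310/(2075×106×10³) + 575/(2475×193×10³) = 6.819×10⁻⁶ mm/N.
P = 4.012 / 6.819×10⁻⁶ = 588300 N = 588.3 kN, tensile.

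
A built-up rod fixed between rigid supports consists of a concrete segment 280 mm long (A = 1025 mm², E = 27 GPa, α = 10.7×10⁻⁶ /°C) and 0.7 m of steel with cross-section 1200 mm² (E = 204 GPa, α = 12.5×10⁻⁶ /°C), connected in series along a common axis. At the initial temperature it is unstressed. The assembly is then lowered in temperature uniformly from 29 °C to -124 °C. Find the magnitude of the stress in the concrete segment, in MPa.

σ ≈ 135 MPa (tensile)

If the supports were absent, the total length change would be Σ αᵢΔT Lᵢ = 10.7×10⁻⁶×153×280 + 12.5×10⁻⁶×153×700 = 1.797 mm.
The rigid supports impose zero overall length change; the single axial force P common to all segments must satisfy P Σ Lᵢ/(AᵢEᵢ) = δ_free.
The series flexibility is Σ Lᵢ/(AᵢEᵢ) = 280/(1025×27×10³) + 700/(1200×204×10³) = 1.298×10⁻⁵ mm/N.
So P = 1.797 / 1.298×10⁻⁵ = 138.5 kN, tensile.
σ_{concrete} = P / A = 138500 / 1025 = 135.1 MPa.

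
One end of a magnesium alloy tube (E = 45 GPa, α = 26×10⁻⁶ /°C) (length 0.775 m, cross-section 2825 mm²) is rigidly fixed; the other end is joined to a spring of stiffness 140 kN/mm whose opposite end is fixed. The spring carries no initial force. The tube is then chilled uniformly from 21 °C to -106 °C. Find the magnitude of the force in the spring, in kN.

P ≈ 193 kN

If the spring were absent the tube would shorten by αΔT L = 26×10⁻⁶ × 127 × 775 = 2.559 mm.
With a force P in the spring, the elastic change of the tube is PL/(AE) and that of the spring is P/k; compatibility requires their sum to equal δ_free.
P [ L/(AE) + 1/k ] = δ_free → P [ 775/(2825×45×10³) + 1/(140×10³) ] = 2.559.
P = 2.559 / 1.324×10⁻⁵ = 193300 N.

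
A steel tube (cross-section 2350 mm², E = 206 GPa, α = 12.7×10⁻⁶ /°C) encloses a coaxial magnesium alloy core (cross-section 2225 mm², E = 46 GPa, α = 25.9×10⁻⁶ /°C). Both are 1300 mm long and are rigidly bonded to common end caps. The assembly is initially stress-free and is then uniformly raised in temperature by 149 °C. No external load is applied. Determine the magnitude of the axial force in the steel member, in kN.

Both members must finish at the same length. With the larger α, the magnesium alloy tends to over-expand; the plates restrain it, putting the magnesium alloy in compression and the steel in tension. With no external load the two internal forces are equal and opposite, magnitude P.
Equating the net (thermal + elastic) strains gives |α₁ − α₂|·ΔT = P·[1/(A₁E₁) + 1/(A₂E₂)].
|α₁ − α₂|·ΔT = 13.2×10⁻⁶ × 149 = 0.001967.
1/(A₁E₁) + 1/(A₂E₂) = 1/(2350×206×10³) + 1/(2225×46×10³) = 1.184×10⁻⁸ N⁻¹.
P = 0.001967 / 1.184×10⁻⁸ = 166200 N = 166.2 kN.

P ≈ 166 kN (tensile in the steel)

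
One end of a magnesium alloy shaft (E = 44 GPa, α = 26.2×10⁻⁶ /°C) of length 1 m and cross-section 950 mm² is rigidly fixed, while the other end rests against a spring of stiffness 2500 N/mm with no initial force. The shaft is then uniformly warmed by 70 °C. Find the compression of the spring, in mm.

The unrestrained thermal change is αΔT L = 26.2×10⁻⁶ × 70 × 1000 = 1.834 mm.
With a force P in the spring, the elastic change of the shaft is PL/(AE) and that of the spring is P/k; compatibility requires their sum to equal δ_free.
P [ L/(AE) + 1/k ] = δ_free → P [ 1000/(950×44×10³) + 1/(2500) ] = 1.834.
P = 1.834 / 0.0004239 = 4326 N.
Spring compression = P/k = 4326/(2500) = 1.731 mm.

δ ≈ 1.73 mm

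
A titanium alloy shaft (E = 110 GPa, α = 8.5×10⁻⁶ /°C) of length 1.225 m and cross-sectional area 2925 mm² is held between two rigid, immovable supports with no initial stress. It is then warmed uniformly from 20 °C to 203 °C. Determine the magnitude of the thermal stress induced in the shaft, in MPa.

With length fixed, the mechanical strain must cancel the thermal strain αΔT = 8.5×10⁻⁶ × 183 = 1555.5×10⁻⁶.
Hence σ = E·αΔT = 110×10³ × 1555.5×10⁻⁶ = 171.1 MPa, compressive.

σ ≈ 171 MPa (compressive)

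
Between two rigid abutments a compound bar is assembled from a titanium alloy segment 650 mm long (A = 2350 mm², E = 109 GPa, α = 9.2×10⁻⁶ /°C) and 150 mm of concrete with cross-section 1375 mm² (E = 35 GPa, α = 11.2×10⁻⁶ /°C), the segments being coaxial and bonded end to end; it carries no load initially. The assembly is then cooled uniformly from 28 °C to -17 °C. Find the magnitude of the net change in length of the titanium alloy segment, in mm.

|ΔL| ≈ 0.114 mm

Free thermal contraction of the whole bar: Σ αᵢΔT Lᵢ = 9.2×10⁻⁶×45×650 + 11.2×10⁻⁶×45×150 = 0.3447 mm.
Since the ends are fixed, an axial force P builds up, equal in every segment, with P · Σ Lᵢ/(AᵢEᵢ) = δ_free.
The series flexibility is Σ Lᵢ/(AᵢEᵢ) = 650/(2350×109×10³) + 150/(1375×35×10³) = 5.654×10⁻⁶ mm/N.
P = 0.3447 / 5.654×10⁻⁶ = 60960 N = 60.96 kN, tensile.
For the titanium alloy segment, free thermal change = 9.2×10⁻⁶×45×650 = 0.2691 mm and elastic change from P = 60960×650/(2350×109×10³) = 0.1547 mm; these oppose, so the net change is 0.114 mm (segment shortens).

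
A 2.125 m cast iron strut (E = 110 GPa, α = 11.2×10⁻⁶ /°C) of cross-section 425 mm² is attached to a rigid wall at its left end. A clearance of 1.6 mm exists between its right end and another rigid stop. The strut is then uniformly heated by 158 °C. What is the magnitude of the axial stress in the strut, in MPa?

σ ≈ 112 MPa (compressive)

Unrestrained expansion: δ_free = αΔT L = 11.2×10⁻⁶ × 158 × 2125 = 3.76 mm.
After closing the 1.6 mm clearance, 3.76 − 1.6 = 2.16 mm of expansion remains to be suppressed by the wall.
Compatibility: PL/(AE) = 2.16 mm, so σ = P/A = E × (2.16/2125) = 111.8 MPa.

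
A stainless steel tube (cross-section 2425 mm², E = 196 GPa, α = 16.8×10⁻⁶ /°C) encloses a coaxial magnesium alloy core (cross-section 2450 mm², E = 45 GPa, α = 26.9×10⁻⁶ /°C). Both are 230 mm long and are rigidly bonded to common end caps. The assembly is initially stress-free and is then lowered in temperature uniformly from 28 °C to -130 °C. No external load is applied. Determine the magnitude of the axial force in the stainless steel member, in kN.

Both members must finish at the same length. With the larger α, the magnesium alloy tends to over-contract; the plates restrain it, putting the magnesium alloy in tension and the stainless steel in compression. With no external load the two internal forces are equal and opposite, magnitude P.
Equating the net (thermal + elastic) strains gives |α₁ − α₂|·ΔT = P·[1/(A₁E₁) + 1/(A₂E₂)].
|α₁ − α₂|·ΔT = 10.1×10⁻⁶ × 158 = 0.001596.
1/(A₁E₁) + 1/(A₂E₂) = 1/(2425×196×10³) + 1/(2450×45×10³) = 1.117×10⁻⁸ N⁻¹.
P = 0.001596 / 1.117×10⁻⁸ = 142800 N = 142.8 kN.

P ≈ 143 kN (compressive in the stainless steel)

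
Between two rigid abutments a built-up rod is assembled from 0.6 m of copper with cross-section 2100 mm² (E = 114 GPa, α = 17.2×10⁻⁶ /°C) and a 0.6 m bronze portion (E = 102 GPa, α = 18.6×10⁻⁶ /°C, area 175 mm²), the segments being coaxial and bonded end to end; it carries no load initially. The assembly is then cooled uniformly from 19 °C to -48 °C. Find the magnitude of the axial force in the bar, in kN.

With the walls removed the bar would change length by δ_free = Σ αᵢΔT Lᵢ = 17.2×10⁻⁶×67×600 + 18.6×10⁻⁶×67×600 = 1.439 mm.
Since the ends are fixed, an axial force P builds up, equal in every segment, with P · Σ Lᵢ/(AᵢEᵢ) = δ_free.
Σ Lᵢ/(AᵢEᵢ) = 600/(2100×114×10³) + 600/(175×102×10³) = 3.612×10⁻⁵ mm/N.
So P = 1.439 / 3.612×10⁻⁵ = 39.84 kN, tensile.

P ≈ 39.8 kN (tensile)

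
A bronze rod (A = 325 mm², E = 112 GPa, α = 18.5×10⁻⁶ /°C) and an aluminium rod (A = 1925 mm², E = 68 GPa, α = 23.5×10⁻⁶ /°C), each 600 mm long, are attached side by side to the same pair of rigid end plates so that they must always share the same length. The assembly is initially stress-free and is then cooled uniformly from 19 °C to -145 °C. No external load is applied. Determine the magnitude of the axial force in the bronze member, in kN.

P ≈ 23.4 kN (compressive in the bronze)

The aluminium has the larger α, so on cooling it would change length more than the bronze if both were free. The rigid plates force a common final length, so the aluminium is put into tension and the bronze into compression, with equal and opposite forces P (no external load).
Compatibility of the two members (thermal + elastic change equal): (α₁ − α₂)ΔT = P·[1/(A₁E₁) + 1/(A₂E₂)].
|α₁ − α₂|·ΔT = 5×10⁻⁶ × 164 = 0.00082.
1/(A₁E₁) + 1/(A₂E₂) = 1/(325×112×10³) + 1/(1925×68×10³) = 3.511×10⁻⁸ N⁻¹.
So P = 0.00082 / 3.511×10⁻⁸ = 23.35 kN.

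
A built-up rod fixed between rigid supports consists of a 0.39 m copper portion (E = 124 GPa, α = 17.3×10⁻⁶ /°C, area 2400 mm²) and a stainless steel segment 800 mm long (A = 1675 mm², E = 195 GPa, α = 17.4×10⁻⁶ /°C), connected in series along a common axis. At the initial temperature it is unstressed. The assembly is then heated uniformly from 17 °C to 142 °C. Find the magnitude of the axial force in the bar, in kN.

P ≈ 687 kN (compressive)

With the walls removed the bar would change length by δ_free = Σ αᵢΔT Lᵢ = 17.3×10⁻⁶×125×390 + 17.4×10⁻⁶×125×800 = 2.583 mm.
Since the ends are fixed, an axial force P builds up, equal in every segment, with P · Σ Lᵢ/(AᵢEᵢ) = δ_free.
The series flexibility is Σ Lᵢ/(AᵢEᵢ) = 390/(2400×124×10³) + 800/(1675×195×10³) = 3.76×10⁻⁶ mm/N.
So P = 2.583 / 3.76×10⁻⁶ = 687.1 kN, compressive.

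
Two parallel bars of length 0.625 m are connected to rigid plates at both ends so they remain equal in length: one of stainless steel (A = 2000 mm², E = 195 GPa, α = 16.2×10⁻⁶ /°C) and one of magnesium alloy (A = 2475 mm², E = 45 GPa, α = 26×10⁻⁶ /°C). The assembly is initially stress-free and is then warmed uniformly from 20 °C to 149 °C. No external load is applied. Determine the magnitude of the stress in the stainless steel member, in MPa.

σ ≈ 54.8 MPa (tensile)

Equilibrium of a rigid end plate with no external load gives equal and opposite internal forces ±P in the two members. Since α_{magnesium alloy} > α_{stainless steel}, heating drives the magnesium alloy into compression and the stainless steel into tension.
Compatibility of the two members (thermal + elastic change equal): (α₁ − α₂)ΔT = P·[1/(A₁E₁) + 1/(A₂E₂)].
|α₁ − α₂|·ΔT = 9.8×10⁻⁶ × 129 = 0.001264.
1/(A₁E₁) + 1/(A₂E₂) = 1/(2000×195×10³) + 1/(2475×45×10³) = 1.154×10⁻⁸ N⁻¹.
P = 0.001264 / 1.154×10⁻⁸ = 109500 N = 109.5 kN.
σ_{stainless steel} = P/A₁ = 109500/2000 = 54.76 MPa, tensile.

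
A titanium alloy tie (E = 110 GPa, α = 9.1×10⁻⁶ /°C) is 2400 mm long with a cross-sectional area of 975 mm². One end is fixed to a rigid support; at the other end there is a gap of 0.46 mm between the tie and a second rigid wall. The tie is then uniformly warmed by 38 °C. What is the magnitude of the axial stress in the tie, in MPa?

Free thermal elongation = αΔT L = 9.1×10⁻⁶ × 38 × 2400 = 0.8299 mm.
After closing the 0.46 mm clearance, 0.8299 − 0.46 = 0.3699 mm of expansion remains to be suppressed by the wall.
So σ = E(δ_free − g)/L = 110×10³ × 0.3699/2400 = 16.95 MPa.

σ ≈ 17 MPa (compressive)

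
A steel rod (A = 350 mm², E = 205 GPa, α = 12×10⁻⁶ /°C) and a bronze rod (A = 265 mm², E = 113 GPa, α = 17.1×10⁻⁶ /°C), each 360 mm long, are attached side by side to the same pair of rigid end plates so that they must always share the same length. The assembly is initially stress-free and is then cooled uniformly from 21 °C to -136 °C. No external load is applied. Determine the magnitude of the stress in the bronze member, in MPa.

σ ≈ 63.8 MPa (tensile)

The bronze has the larger α, so on cooling it would change length more than the steel if both were free. The rigid plates force a common final length, so the bronze is put into tension and the steel into compression, with equal and opposite forces P (no external load).
Compatibility of the two members (thermal + elastic change equal): (α₁ − α₂)ΔT = P·[1/(A₁E₁) + 1/(A₂E₂)].
|α₁ − α₂|·ΔT = 5.1×10⁻⁶ × 157 = 0.0008007.
1/(A₁E₁) + 1/(A₂E₂) = 1/(350×205×10³) + 1/(265×113×10³) = 4.733×10⁻⁸ N⁻¹.
So P = 0.0008007 / 4.733×10⁻⁸ = 16.92 kN.
σ_{bronze} = P/A₂ = 16920/265 = 63.84 MPa, tensile.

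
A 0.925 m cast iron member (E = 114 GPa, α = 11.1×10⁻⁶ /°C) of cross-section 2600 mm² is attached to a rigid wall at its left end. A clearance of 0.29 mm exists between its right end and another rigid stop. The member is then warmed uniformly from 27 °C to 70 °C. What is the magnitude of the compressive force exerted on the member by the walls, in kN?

Free thermal elongation = αΔT L = 11.1×10⁻⁶ × 43 × 925 = 0.4415 mm.
The gap closes (δ_free > 0.29 mm) and the wall then resists a further 0.4415 − 0.29 = 0.1515 mm of expansion.
That suppressed elongation corresponds to σ = E·Δ/L = 114×10³ × 0.1515/925 = 18.67 MPa.
Force on the wall = σA = 18.67 × 2600 mm² = 48.55 kN.

P ≈ 48.5 kN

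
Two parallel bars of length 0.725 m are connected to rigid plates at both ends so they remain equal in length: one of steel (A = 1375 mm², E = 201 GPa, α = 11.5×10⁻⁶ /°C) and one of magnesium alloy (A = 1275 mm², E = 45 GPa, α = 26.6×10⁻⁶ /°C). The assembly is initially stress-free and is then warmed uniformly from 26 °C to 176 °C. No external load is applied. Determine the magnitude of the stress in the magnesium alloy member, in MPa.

The magnesium alloy has the larger α, so on heating it would change length more than the steel if both were free. The rigid plates force a common final length, so the magnesium alloy is put into compression and the steel into tension, with equal and opposite forces P (no external load).
Setting the final lengths equal and cancelling L: (α₁ − α₂)ΔT = P/(A₁E₁) + P/(A₂E₂).
|α₁ − α₂|·ΔT = 15.1×10⁻⁶ × 150 = 0.002265.
1/(A₁E₁) + 1/(A₂E₂) = 1/(1375×201×10³) + 1/(1275×45×10³) = 2.105×10⁻⁸ N⁻¹.
P = 0.002265 / 2.105×10⁻⁸ = 107600 N = 107.6 kN.
σ_{magnesium alloy} = P/A₂ = 107600/1275 = 84.4 MPa, compressive.

σ ≈ 84.4 MPa (compressive)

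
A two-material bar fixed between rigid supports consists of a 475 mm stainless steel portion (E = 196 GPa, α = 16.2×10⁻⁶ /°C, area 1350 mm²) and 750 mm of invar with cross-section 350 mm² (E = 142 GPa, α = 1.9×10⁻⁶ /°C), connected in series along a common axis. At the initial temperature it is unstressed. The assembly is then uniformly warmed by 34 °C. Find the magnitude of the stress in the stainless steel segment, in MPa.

σ ≈ 13.6 MPa (compressive)

With the walls removed the bar would change length by δ_free = Σ αᵢΔT Lᵢ = 16.2×10⁻⁶×34×475 + 1.9×10⁻⁶×34×750 = 0.3101 mm.
The rigid supports impose zero overall length change; the single axial force P common to all segments must satisfy P Σ Lᵢ/(AᵢEᵢ) = δ_free.
Σ Lᵢ/(AᵢEᵢ) = 475/(1350×196×10³) + 750/(350×142×10³) = 1.689×10⁻⁵ mm/N.
Hence P = δ_free / Σ(L/AE) = 0.3101/1.689×10⁻⁵ = 18.36 kN (compressive).
σ_{stainless steel} = P / A = 18360 / 1350 = 13.6 MPa.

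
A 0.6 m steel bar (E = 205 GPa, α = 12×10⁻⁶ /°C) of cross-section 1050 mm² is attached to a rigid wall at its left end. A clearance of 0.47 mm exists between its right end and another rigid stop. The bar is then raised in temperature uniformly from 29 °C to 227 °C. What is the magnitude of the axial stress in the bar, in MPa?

σ ≈ 326 MPa (compressive)

Unrestrained expansion: δ_free = αΔT L = 12×10⁻⁶ × 198 × 600 = 1.426 mm.
After closing the 0.47 mm clearance, 1.426 − 0.47 = 0.9556 mm of expansion remains to be suppressed by the wall.
That suppressed elongation corresponds to σ = E·Δ/L = 205×10³ × 0.9556/600 = 326.5 MPa.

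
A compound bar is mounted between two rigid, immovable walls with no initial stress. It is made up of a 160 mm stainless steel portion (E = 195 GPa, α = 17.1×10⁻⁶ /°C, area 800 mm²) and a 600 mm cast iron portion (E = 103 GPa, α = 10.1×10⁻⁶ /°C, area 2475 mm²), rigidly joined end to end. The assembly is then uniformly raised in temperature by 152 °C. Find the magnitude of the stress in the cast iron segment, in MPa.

Free thermal expansion of the whole bar: Σ αᵢΔT Lᵢ = 17.1×10⁻⁶×152×160 + 10.1×10⁻⁶×152×600 = 1.337 mm.
The walls prevent any net length change, so an axial force P (same in every segment) develops. Compatibility: P · Σ Lᵢ/(AᵢEᵢ) = δ_free.
The series flexibility is Σ Lᵢ/(AᵢEᵢ) = 160/(800×195×10³) + 600/(2475×103×10³) = 3.379×10⁻⁶ mm/N.
P = 1.337 / 3.379×10⁻⁶ = 395600 N = 395.6 kN, compressive.
σ_{cast iron} = P / A = 395600 / 2475 = 159.9 MPa.

σ ≈ 160 MPa (compressive)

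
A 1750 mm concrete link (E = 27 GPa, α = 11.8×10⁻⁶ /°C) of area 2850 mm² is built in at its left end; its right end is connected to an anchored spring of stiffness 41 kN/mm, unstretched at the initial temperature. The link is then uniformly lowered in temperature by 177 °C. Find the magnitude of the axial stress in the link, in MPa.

σ ≈ 27.2 MPa (tensile)

If the spring were absent the link would shorten by αΔT L = 11.8×10⁻⁶ × 177 × 1750 = 3.655 mm.
Let P be the tensile force in the spring. The link extends elastically by PL/(AE) and the spring stretches by P/k; together these equal δ_free.
P [ L/(AE) + 1/k ] = δ_free → P [ 1750/(2850×27×10³) + 1/(41×10³) ] = 3.655.
P = 3.655 / 4.713×10⁻⁵ = 77550 N.
σ = P/A = 77550/2850 = 27.21 MPa.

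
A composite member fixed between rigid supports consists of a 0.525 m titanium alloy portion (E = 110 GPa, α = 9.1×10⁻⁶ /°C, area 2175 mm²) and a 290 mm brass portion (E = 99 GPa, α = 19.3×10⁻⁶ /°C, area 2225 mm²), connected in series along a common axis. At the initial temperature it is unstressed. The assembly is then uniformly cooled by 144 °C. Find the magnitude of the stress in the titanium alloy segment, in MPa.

σ ≈ 196 MPa (tensile)

With the walls removed the bar would change length by δ_free = Σ αᵢΔT Lᵢ = 9.1×10⁻⁶×144×525 + 19.3×10⁻⁶×144×290 = 1.494 mm.
The walls prevent any net length change, so an axial force P (same in every segment) develops. Compatibility: P · Σ Lᵢ/(AᵢEᵢ) = δ_free.
The series flexibility is Σ Lᵢ/(AᵢEᵢ) = 525/(2175×110×10³) + 290/(2225×99×10³) = 3.511×10⁻⁶ mm/N.
So P = 1.494 / 3.511×10⁻⁶ = 425.5 kN, tensile.
σ_{titanium alloy} = P / A = 425500 / 2175 = 195.6 MPa.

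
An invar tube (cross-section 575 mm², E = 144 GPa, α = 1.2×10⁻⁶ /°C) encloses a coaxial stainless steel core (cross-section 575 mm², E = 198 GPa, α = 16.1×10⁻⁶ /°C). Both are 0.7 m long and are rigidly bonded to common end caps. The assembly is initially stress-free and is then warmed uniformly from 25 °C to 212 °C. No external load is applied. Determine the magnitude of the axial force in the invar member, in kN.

Both members must finish at the same length. With the larger α, the stainless steel tends to over-expand; the plates restrain it, putting the stainless steel in compression and the invar in tension. With no external load the two internal forces are equal and opposite, magnitude P.
Compatibility of the two members (thermal + elastic change equal): (α₁ − α₂)ΔT = P·[1/(A₁E₁) + 1/(A₂E₂)].
|α₁ − α₂|·ΔT = 14.9×10⁻⁶ × 187 = 0.002786.
1/(A₁E₁) + 1/(A₂E₂) = 1/(575×144×10³) + 1/(575×198×10³) = 2.086×10⁻⁸ N⁻¹.
P = 0.002786 / 2.086×10⁻⁸ = 133600 N = 133.6 kN.

P ≈ 134 kN (tensile in the invar)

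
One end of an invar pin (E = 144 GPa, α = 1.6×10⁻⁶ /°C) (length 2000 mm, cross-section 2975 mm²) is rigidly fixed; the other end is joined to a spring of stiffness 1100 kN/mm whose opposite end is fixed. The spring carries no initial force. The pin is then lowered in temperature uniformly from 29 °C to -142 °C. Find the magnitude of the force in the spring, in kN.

The unrestrained thermal change is αΔT L = 1.6×10⁻⁶ × 171 × 2000 = 0.5472 mm.
With a force P in the spring, the elastic change of the pin is PL/(AE) and that of the spring is P/k; compatibility requires their sum to equal δ_free.
P [ L/(AE) + 1/k ] = δ_free → P [ 2000/(2975×144×10³) + 1/(1100×10³) ] = 0.5472.
P = 0.5472 / 5.578×10⁻⁶ = 98110 N.

P ≈ 98.1 kN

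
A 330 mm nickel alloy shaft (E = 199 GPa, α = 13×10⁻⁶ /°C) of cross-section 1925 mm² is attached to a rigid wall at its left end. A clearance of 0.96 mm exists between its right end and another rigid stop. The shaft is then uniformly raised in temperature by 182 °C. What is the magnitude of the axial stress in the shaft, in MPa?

σ ≈ 0 MPa

If the wall were absent the shaft would grow by αΔT L = 13×10⁻⁶ × 182 × 330 = 0.7808 mm.
Since δ_free = 0.781 mm is less than the 0.96 mm gap, the shaft never touches the wall. No axial force develops.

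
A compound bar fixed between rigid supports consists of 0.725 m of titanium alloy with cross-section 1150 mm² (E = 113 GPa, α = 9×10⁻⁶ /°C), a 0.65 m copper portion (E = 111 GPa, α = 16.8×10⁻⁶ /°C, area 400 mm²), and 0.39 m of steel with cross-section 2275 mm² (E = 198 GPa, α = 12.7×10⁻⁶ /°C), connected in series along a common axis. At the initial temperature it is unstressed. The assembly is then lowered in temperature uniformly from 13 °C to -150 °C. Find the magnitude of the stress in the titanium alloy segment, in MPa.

σ ≈ 151 MPa (tensile)

With the walls removed the bar would change length by δ_free = Σ αᵢΔT Lᵢ = 9×10⁻⁶×163×725 + 16.8×10⁻⁶×163×650 + 12.7×10⁻⁶×163×390 = 3.651 mm.
Since the ends are fixed, an axial force P builds up, equal in every segment, with P · Σ Lᵢ/(AᵢEᵢ) = δ_free.
Σ Lᵢ/(AᵢEᵢ) = 725/(1150×113×10³) + 650/(400×111×10³) + 390/(2275×198×10³) = 2.108×10⁻⁵ mm/N.
Hence P = δ_free / Σ(L/AE) = 3.651/2.108×10⁻⁵ = 173.2 kN (tensile).
σ_{titanium alloy} = P / A = 173200 / 1150 = 150.6 MPa.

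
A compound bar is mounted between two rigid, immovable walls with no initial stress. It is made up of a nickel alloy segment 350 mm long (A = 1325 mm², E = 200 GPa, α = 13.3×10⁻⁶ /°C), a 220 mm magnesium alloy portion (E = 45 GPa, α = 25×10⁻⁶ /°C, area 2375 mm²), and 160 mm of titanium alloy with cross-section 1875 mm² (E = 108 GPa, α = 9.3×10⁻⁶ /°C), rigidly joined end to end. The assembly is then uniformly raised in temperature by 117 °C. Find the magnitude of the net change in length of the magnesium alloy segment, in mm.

Free thermal expansion of the whole bar: Σ αᵢΔT Lᵢ = 13.3×10⁻⁶×117×350 + 25×10⁻⁶×117×220 + 9.3×10⁻⁶×117×160 = 1.362 mm.
The rigid supports impose zero overall length change; the single axial force P common to all segments must satisfy P Σ Lᵢ/(AᵢEᵢ) = δ_free.
The series flexibility is Σ Lᵢ/(AᵢEᵢ) = 350/(1325×200×10³) + 220/(2375×45×10³) + 160/(1875×108×10³) = 4.169×10⁻⁶ mm/N.
P = 1.362 / 4.169×10⁻⁶ = 326700 N = 326.7 kN, compressive.
For the magnesium alloy segment, free thermal change = 25×10⁻⁶×117×220 = 0.6435 mm and elastic change from P = 326700×220/(2375×45×10³) = 0.6726 mm; these oppose, so the net change is 0.0291 mm (segment shortens).

|ΔL| ≈ 0.0291 mm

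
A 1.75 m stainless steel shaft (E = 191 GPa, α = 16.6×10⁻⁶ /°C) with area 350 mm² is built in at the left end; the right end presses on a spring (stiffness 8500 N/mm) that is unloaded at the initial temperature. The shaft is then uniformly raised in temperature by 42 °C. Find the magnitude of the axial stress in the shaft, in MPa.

Free thermal expansion: δ_free = αΔT L = 16.6×10⁻⁶ × 42 × 1750 = 1.22 mm.
With a force P in the spring, the elastic change of the shaft is PL/(AE) and that of the spring is P/k; compatibility requires their sum to equal δ_free.
So P = δ_free / [L/(AE) + 1/k] = 1.22 / [ 1750/(350×191×10³) + 1/(8500) ].
P = 1.22 / 0.0001438 = 8483 N.
σ = P/A = 8483/350 = 24.24 MPa.

σ ≈ 24.2 MPa (compressive)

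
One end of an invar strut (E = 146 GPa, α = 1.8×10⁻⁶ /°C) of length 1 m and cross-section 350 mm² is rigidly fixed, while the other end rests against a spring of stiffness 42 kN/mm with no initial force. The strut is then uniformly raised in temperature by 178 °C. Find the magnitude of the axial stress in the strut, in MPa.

σ ≈ 21.1 MPa (compressive)

If the spring were absent the strut would lengthen by αΔT L = 1.8×10⁻⁶ × 178 × 1000 = 0.3204 mm.
Let P be the compressive force at the spring. The strut shortens elastically by PL/(AE) and the spring compresses by P/k; together these equal δ_free.
P [ L/(AE) + 1/k ] = δ_free → P [ 1000/(350×146×10³) + 1/(42×10³) ] = 0.3204.
P = 0.3204 / 4.338×10⁻⁵ = 7386 N.
σ = P/A = 7386/350 = 21.1 MPa.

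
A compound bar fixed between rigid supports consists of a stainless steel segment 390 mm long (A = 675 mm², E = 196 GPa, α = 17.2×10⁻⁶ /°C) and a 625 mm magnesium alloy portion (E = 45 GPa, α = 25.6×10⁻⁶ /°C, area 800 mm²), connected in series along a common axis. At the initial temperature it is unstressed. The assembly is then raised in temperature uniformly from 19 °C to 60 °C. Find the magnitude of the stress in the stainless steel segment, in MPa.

With the walls removed the bar would change length by δ_free = Σ αᵢΔT Lᵢ = 17.2×10⁻⁶×41×390 + 25.6×10⁻⁶×41×625 = 0.931 mm.
Since the ends are fixed, an axial force P builds up, equal in every segment, with P · Σ Lᵢ/(AᵢEᵢ) = δ_free.
Σ Lᵢ/(AᵢEᵢ) = 390/(675×196×10³) + 625/(800×45×10³) = 2.031×10⁻⁵ mm/N.
So P = 0.931 / 2.031×10⁻⁵ = 45.84 kN, compressive.
σ_{stainless steel} = P / A = 45840 / 675 = 67.92 MPa.

σ ≈ 67.9 MPa (compressive)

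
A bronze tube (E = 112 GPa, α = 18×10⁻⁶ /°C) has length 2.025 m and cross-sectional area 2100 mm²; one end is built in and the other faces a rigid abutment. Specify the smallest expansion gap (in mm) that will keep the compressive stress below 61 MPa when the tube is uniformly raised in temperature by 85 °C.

With no wall the tube would lengthen by αΔT L = 18×10⁻⁶ × 85 × 2025 = 3.098 mm.
A stress of 61 MPa corresponds to the wall pushing the tube back by σL/E = 61×2025/(112×10³) = 1.103 mm.
The gap must absorb the remainder: g_min = 3.098 − 1.103 = 1.995 mm.

g ≈ 2 mm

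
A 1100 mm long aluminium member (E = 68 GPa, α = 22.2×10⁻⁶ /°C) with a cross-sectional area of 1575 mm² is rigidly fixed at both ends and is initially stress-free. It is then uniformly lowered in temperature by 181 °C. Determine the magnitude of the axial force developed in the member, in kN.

P ≈ 430 kN (tensile)

The ends cannot move, so σ = EαΔT = 68×10³ × 22.2×10⁻⁶ × 181 = 273.2 MPa.
Axial force P = σA = 273.2 × 1575 = 430300 N = 430.3 kN, tensile.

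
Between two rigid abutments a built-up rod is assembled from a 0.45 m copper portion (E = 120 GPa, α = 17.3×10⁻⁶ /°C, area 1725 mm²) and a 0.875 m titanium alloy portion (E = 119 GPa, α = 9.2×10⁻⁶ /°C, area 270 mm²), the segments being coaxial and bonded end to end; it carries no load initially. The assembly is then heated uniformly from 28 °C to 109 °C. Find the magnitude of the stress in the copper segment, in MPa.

σ ≈ 25.3 MPa (compressive)

Free thermal expansion of the whole bar: Σ αᵢΔT Lᵢ = 17.3×10⁻⁶×81×450 + 9.2×10⁻⁶×81×875 = 1.283 mm.
The walls prevent any net length change, so an axial force P (same in every segment) develops. Compatibility: P · Σ Lᵢ/(AᵢEᵢ) = δ_free.
The series flexibility is Σ Lᵢ/(AᵢEᵢ) = 450/(1725×120×10³) + 875/(270×119×10³) = 2.941×10⁻⁵ mm/N.
P = 1.283 / 2.941×10⁻⁵ = 43620 N = 43.62 kN, compressive.
σ_{copper} = P / A = 43620 / 1725 = 25.28 MPa.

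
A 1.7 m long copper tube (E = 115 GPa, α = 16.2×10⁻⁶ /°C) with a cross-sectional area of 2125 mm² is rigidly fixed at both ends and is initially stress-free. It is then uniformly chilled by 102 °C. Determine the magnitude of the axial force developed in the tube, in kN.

With zero net strain, σ = E·αΔT = 115 GPa × 16.2×10⁻⁶ × 102 = 190 MPa.
Then P = σA = 190 × 2125 mm² = 403.8 kN, tensile.

P ≈ 404 kN (tensile)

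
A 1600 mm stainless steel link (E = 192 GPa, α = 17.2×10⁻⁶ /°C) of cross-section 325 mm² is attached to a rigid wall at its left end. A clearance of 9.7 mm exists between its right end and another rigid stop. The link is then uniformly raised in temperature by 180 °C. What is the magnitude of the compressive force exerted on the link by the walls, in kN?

P ≈ 0 kN

If the wall were absent the link would grow by αΔT L = 17.2×10⁻⁶ × 180 × 1600 = 4.954 mm.
This is smaller than the 9.7 mm clearance, so the link expands freely without reaching the stop — the stress is zero.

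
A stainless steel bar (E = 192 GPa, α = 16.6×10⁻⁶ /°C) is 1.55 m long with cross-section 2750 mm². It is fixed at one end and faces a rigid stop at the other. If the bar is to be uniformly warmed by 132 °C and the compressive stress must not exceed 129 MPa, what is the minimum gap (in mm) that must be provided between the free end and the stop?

Free expansion if unrestrained: δ_free = αΔT L = 16.6×10⁻⁶ × 132 × 1550 = 3.396 mm.
A stress of 129 MPa corresponds to the wall pushing the bar back by σL/E = 129×1550/(192×10³) = 1.041 mm.
The gap must absorb the remainder: g_min = 3.396 − 1.041 = 2.355 mm.

g ≈ 2.35 mm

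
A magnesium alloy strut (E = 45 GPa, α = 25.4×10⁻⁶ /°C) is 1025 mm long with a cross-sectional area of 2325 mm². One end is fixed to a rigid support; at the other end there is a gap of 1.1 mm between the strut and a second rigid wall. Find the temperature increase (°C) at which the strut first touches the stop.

ΔT ≈ 42.3 °C

Contact occurs when the free expansion equals the gap: αΔT L = 1.1 mm.
So ΔT = g/(αL) = 1.1/(25.4×10⁻⁶ × 1025) = 42.25 °C.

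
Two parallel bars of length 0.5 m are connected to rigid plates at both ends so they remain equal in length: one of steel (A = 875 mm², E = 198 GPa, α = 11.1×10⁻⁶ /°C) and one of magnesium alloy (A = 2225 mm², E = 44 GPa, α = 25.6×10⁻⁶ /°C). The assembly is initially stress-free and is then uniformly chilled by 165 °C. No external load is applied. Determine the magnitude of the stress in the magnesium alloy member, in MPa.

σ ≈ 67.3 MPa (tensile)

The magnesium alloy has the larger α, so on cooling it would change length more than the steel if both were free. The rigid plates force a common final length, so the magnesium alloy is put into tension and the steel into compression, with equal and opposite forces P (no external load).
Setting the final lengths equal and cancelling L: (α₁ − α₂)ΔT = P/(A₁E₁) + P/(A₂E₂).
|α₁ − α₂|·ΔT = 14.5×10⁻⁶ × 165 = 0.002393.
1/(A₁E₁) + 1/(A₂E₂) = 1/(875×198×10³) + 1/(2225×44×10³) = 1.599×10⁻⁸ N⁻¹.
P = 0.002393 / 1.599×10⁻⁸ = 149700 N = 149.7 kN.
σ_{magnesium alloy} = P/A₂ = 149700/2225 = 67.26 MPa, tensile.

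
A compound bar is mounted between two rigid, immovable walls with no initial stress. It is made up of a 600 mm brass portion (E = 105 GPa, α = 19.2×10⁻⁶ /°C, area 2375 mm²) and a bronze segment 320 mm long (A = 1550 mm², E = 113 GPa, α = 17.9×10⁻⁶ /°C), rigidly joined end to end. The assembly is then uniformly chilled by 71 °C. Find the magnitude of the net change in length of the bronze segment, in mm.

Free thermal contraction of the whole bar: Σ αᵢΔT Lᵢ = 19.2×10⁻⁶×71×600 + 17.9×10⁻⁶×71×320 = 1.225 mm.
The walls prevent any net length change, so an axial force P (same in every segment) develops. Compatibility: P · Σ Lᵢ/(AᵢEᵢ) = δ_free.
The series flexibility is Σ Lᵢ/(AᵢEᵢ) = 600/(2375×105×10³) + 320/(1550×113×10³) = 4.233×10⁻⁶ mm/N.
P = 1.225 / 4.233×10⁻⁶ = 289300 N = 289.3 kN, tensile.
For the bronze segment, free thermal change = 17.9×10⁻⁶×71×320 = 0.4067 mm and elastic change from P = 289300×320/(1550×113×10³) = 0.5286 mm; these oppose, so the net change is 0.122 mm (segment lengthens).

|ΔL| ≈ 0.122 mm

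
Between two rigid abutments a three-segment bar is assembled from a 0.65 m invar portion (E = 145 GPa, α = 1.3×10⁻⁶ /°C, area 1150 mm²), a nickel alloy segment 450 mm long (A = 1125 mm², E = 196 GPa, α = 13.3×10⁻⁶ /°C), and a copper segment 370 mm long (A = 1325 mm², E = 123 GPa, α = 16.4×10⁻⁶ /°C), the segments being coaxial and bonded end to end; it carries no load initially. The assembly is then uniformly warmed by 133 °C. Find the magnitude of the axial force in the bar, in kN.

P ≈ 209 kN (compressive)

With the walls removed the bar would change length by δ_free = Σ αᵢΔT Lᵢ = 1.3×10⁻⁶×133×650 + 13.3×10⁻⁶×133×450 + 16.4×10⁻⁶×133×370 = 1.715 mm.
The walls prevent any net length change, so an axial force P (same in every segment) develops. Compatibility: P · Σ Lᵢ/(AᵢEᵢ) = δ_free.
The series flexibility is Σ Lᵢ/(AᵢEᵢ) = 650/(1150×145×10³) + 450/(1125×196×10³) + 370/(1325×123×10³) = 8.209×10⁻⁶ mm/N.
Hence P = δ_free / Σ(L/AE) = 1.715/8.209×10⁻⁶ = 209 kN (compressive).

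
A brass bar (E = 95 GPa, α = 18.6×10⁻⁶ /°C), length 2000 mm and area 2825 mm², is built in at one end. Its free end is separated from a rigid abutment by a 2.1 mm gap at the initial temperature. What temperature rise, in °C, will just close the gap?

ΔT ≈ 56.5 °C

The gap closes when αΔT L = 2.1 mm, since the bar is still unstressed at that instant.
ΔT = 2.1 / (18.6×10⁻⁶ × 2000) = 56.45 °C.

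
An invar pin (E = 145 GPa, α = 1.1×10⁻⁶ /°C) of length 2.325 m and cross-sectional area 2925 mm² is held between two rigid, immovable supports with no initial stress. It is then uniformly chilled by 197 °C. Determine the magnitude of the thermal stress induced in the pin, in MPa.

σ ≈ 31.4 MPa (tensile)

With length fixed, the mechanical strain must cancel the thermal strain αΔT = 1.1×10⁻⁶ × 197 = 216.7×10⁻⁶.
The stress required to suppress this strain is σ = Eε = 145×10³ × 216.7×10⁻⁶ = 31.42 MPa, tensile since the pin is trying to contract.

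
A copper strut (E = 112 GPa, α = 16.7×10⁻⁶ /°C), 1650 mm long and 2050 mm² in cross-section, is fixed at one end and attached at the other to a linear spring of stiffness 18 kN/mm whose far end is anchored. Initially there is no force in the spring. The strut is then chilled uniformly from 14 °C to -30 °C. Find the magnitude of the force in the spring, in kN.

P ≈ 19.3 kN

If the spring were absent the strut would shorten by αΔT L = 16.7×10⁻⁶ × 44 × 1650 = 1.212 mm.
Let P be the tensile force in the spring. The strut extends elastically by PL/(AE) and the spring stretches by P/k; together these equal δ_free.
So P = δ_free / [L/(AE) + 1/k] = 1.212 / [ 1650/(2050×112×10³) + 1/(18×10³) ].
P = 1.212 / 6.274×10⁻⁵ = 19320 N.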